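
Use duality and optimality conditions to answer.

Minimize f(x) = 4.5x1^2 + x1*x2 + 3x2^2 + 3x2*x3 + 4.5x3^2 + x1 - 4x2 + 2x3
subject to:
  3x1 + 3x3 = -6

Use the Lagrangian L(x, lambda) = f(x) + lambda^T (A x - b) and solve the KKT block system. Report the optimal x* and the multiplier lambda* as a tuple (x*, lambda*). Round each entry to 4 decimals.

Form the Lagrangian:
  L(x, lambda) = (1/2) x^T Q x + c^T x + lambda^T (A x - b)
Stationarity (grad_x L = 0): Q x + c + A^T lambda = 0.
Primal feasibility: A x = b.

This gives the KKT block system:
  [ Q   A^T ] [ x     ]   [-c ]
  [ A    0  ] [ lambda ] = [ b ]

Solving the linear system:
  x*      = (-0.7885, 1.4038, -1.2115)
  lambda* = (1.5641)
  f(x*)   = 0.2788

x* = (-0.7885, 1.4038, -1.2115), lambda* = (1.5641)


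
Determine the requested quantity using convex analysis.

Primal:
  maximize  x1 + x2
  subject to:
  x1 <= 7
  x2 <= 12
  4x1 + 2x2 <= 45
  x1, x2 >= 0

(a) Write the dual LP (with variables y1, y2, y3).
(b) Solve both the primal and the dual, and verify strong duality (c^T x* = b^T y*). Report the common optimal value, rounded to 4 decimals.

The standard primal-dual pair for 'max c^T x s.t. A x <= b, x >= 0' is:
  Dual:  min b^T y  s.t.  A^T y >= c,  y >= 0.

So the dual LP is:
  minimize  7y1 + 12y2 + 45y3
  subject to:
    y1 + 4y3 >= 1
    y2 + 2y3 >= 1
    y1, y2, y3 >= 0

Solving the primal: x* = (5.25, 12).
  primal value c^T x* = 17.25.
Solving the dual: y* = (0, 0.5, 0.25).
  dual value b^T y* = 17.25.
Strong duality: c^T x* = b^T y*. Confirmed.

17.25


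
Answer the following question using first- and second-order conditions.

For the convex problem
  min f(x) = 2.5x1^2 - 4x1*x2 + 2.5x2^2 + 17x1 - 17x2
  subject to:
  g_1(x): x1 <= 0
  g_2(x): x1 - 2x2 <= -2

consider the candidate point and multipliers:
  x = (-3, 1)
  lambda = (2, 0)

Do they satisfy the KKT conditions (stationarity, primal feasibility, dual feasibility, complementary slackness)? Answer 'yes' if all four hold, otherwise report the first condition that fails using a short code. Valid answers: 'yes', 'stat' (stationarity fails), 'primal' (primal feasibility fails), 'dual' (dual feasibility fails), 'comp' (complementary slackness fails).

Gradient of f: grad f(x) = Q x + c = (-2, 0)
Constraint values g_i(x) = a_i^T x - b_i:
  g_1((-3, 1)) = -3
  g_2((-3, 1)) = -3
Stationarity residual: grad f(x) + sum_i lambda_i a_i = (0, 0)
  -> stationarity OK
Primal feasibility (all g_i <= 0): OK
Dual feasibility (all lambda_i >= 0): OK
Complementary slackness (lambda_i * g_i(x) = 0 for all i): FAILS

Verdict: the first failing condition is complementary_slackness -> comp.

comp


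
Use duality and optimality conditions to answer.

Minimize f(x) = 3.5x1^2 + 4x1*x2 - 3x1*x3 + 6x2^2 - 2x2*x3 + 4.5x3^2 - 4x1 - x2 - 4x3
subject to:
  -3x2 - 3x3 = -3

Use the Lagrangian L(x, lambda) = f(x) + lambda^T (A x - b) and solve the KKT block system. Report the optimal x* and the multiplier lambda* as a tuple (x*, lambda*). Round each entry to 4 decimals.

Form the Lagrangian:
  L(x, lambda) = (1/2) x^T Q x + c^T x + lambda^T (A x - b)
Stationarity (grad_x L = 0): Q x + c + A^T lambda = 0.
Primal feasibility: A x = b.

This gives the KKT block system:
  [ Q   A^T ] [ x     ]   [-c ]
  [ A    0  ] [ lambda ] = [ b ]

Solving the linear system:
  x*      = (0.9444, 0.0556, 0.9444)
  lambda* = (0.5185)
  f(x*)   = -3.0278

x* = (0.9444, 0.0556, 0.9444), lambda* = (0.5185)


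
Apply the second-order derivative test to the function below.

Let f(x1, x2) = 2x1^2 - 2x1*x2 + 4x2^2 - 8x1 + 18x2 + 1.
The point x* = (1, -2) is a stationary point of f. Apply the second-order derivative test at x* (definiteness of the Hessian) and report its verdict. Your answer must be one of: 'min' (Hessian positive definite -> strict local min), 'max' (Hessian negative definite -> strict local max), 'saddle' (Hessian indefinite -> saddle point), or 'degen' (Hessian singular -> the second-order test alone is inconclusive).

Compute the Hessian H = grad^2 f:
  H = [[4, -2], [-2, 8]]
Verify stationarity: grad f(x*) = H x* + g = (0, 0).
Eigenvalues of H: 3.1716, 8.8284.
Both eigenvalues > 0, so H is positive definite -> x* is a strict local min.

min


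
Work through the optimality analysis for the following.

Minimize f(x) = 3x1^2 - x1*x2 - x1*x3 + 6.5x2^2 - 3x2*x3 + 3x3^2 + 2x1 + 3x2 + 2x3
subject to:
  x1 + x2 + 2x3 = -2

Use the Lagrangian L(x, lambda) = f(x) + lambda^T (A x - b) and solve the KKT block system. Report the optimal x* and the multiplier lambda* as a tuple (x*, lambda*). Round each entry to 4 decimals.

Form the Lagrangian:
  L(x, lambda) = (1/2) x^T Q x + c^T x + lambda^T (A x - b)
Stationarity (grad_x L = 0): Q x + c + A^T lambda = 0.
Primal feasibility: A x = b.

This gives the KKT block system:
  [ Q   A^T ] [ x     ]   [-c ]
  [ A    0  ] [ lambda ] = [ b ]

Solving the linear system:
  x*      = (-0.4737, -0.3895, -0.5684)
  lambda* = (-0.1158)
  f(x*)   = -1.7421

x* = (-0.4737, -0.3895, -0.5684), lambda* = (-0.1158)


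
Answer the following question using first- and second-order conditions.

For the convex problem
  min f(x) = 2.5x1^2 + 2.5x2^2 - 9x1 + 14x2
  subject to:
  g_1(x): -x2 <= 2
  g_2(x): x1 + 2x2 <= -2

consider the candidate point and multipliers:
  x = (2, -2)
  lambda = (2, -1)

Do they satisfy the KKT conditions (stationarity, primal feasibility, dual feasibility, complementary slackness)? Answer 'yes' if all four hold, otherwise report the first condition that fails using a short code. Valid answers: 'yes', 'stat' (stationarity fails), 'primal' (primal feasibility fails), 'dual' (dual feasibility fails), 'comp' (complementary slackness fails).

Gradient of f: grad f(x) = Q x + c = (1, 4)
Constraint values g_i(x) = a_i^T x - b_i:
  g_1((2, -2)) = 0
  g_2((2, -2)) = 0
Stationarity residual: grad f(x) + sum_i lambda_i a_i = (0, 0)
  -> stationarity OK
Primal feasibility (all g_i <= 0): OK
Dual feasibility (all lambda_i >= 0): FAILS
Complementary slackness (lambda_i * g_i(x) = 0 for all i): OK

Verdict: the first failing condition is dual_feasibility -> dual.

dual


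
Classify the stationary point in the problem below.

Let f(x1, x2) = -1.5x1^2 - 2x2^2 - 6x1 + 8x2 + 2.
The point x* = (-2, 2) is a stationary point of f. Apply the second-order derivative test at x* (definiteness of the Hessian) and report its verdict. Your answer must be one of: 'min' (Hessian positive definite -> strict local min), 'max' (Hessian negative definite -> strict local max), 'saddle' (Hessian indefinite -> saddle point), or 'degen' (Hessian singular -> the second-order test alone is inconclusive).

Compute the Hessian H = grad^2 f:
  H = [[-3, 0], [0, -4]]
Verify stationarity: grad f(x*) = H x* + g = (0, 0).
Eigenvalues of H: -4, -3.
Both eigenvalues < 0, so H is negative definite -> x* is a strict local max.

max


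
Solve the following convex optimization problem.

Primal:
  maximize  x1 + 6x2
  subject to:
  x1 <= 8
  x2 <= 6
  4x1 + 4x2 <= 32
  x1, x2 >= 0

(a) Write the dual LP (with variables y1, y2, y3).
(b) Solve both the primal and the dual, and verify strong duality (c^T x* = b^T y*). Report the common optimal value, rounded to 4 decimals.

The standard primal-dual pair for 'max c^T x s.t. A x <= b, x >= 0' is:
  Dual:  min b^T y  s.t.  A^T y >= c,  y >= 0.

So the dual LP is:
  minimize  8y1 + 6y2 + 32y3
  subject to:
    y1 + 4y3 >= 1
    y2 + 4y3 >= 6
    y1, y2, y3 >= 0

Solving the primal: x* = (2, 6).
  primal value c^T x* = 38.
Solving the dual: y* = (0, 5, 0.25).
  dual value b^T y* = 38.
Strong duality: c^T x* = b^T y*. Confirmed.

38


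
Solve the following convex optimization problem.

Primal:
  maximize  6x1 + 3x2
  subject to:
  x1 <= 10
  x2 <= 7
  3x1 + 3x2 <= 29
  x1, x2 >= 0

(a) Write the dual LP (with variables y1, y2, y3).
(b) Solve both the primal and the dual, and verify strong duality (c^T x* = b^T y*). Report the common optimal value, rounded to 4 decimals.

The standard primal-dual pair for 'max c^T x s.t. A x <= b, x >= 0' is:
  Dual:  min b^T y  s.t.  A^T y >= c,  y >= 0.

So the dual LP is:
  minimize  10y1 + 7y2 + 29y3
  subject to:
    y1 + 3y3 >= 6
    y2 + 3y3 >= 3
    y1, y2, y3 >= 0

Solving the primal: x* = (9.6667, 0).
  primal value c^T x* = 58.
Solving the dual: y* = (0, 0, 2).
  dual value b^T y* = 58.
Strong duality: c^T x* = b^T y*. Confirmed.

58


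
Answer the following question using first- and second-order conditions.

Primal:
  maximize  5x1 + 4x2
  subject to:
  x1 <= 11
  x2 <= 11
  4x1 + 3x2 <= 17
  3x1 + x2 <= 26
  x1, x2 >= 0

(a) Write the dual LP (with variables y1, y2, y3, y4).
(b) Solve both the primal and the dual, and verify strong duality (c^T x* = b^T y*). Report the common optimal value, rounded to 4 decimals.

The standard primal-dual pair for 'max c^T x s.t. A x <= b, x >= 0' is:
  Dual:  min b^T y  s.t.  A^T y >= c,  y >= 0.

So the dual LP is:
  minimize  11y1 + 11y2 + 17y3 + 26y4
  subject to:
    y1 + 4y3 + 3y4 >= 5
    y2 + 3y3 + y4 >= 4
    y1, y2, y3, y4 >= 0

Solving the primal: x* = (0, 5.6667).
  primal value c^T x* = 22.6667.
Solving the dual: y* = (0, 0, 1.3333, 0).
  dual value b^T y* = 22.6667.
Strong duality: c^T x* = b^T y*. Confirmed.

22.6667


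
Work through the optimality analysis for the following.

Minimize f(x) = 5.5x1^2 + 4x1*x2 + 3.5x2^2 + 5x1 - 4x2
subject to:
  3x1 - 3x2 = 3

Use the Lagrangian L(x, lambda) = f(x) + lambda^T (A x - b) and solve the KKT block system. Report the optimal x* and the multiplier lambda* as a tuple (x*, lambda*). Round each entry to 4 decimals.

Form the Lagrangian:
  L(x, lambda) = (1/2) x^T Q x + c^T x + lambda^T (A x - b)
Stationarity (grad_x L = 0): Q x + c + A^T lambda = 0.
Primal feasibility: A x = b.

This gives the KKT block system:
  [ Q   A^T ] [ x     ]   [-c ]
  [ A    0  ] [ lambda ] = [ b ]

Solving the linear system:
  x*      = (0.3846, -0.6154)
  lambda* = (-2.2564)
  f(x*)   = 5.5769

x* = (0.3846, -0.6154), lambda* = (-2.2564)


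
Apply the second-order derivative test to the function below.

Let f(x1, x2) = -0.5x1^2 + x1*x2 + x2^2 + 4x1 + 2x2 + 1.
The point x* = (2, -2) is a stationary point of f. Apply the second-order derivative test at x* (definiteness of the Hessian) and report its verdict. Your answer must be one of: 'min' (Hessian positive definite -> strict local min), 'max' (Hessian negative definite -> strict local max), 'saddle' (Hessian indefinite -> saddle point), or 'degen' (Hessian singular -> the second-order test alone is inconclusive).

Compute the Hessian H = grad^2 f:
  H = [[-1, 1], [1, 2]]
Verify stationarity: grad f(x*) = H x* + g = (0, 0).
Eigenvalues of H: -1.3028, 2.3028.
Eigenvalues have mixed signs, so H is indefinite -> x* is a saddle point.

saddle


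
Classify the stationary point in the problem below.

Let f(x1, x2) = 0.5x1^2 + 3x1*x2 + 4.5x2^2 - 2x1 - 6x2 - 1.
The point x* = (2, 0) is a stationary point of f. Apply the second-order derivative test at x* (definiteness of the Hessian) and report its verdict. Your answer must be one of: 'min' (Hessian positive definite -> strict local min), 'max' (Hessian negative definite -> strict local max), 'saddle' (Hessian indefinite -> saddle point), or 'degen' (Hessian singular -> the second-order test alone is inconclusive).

Compute the Hessian H = grad^2 f:
  H = [[1, 3], [3, 9]]
Verify stationarity: grad f(x*) = H x* + g = (0, 0).
Eigenvalues of H: 0, 10.
H has a zero eigenvalue (singular; positive semidefinite but not definite), so H is neither positive definite, negative definite, nor indefinite. The second-order test alone is inconclusive -> degen.
(Indeed, f is constant along the null direction of H through x*, so x* is not a strict local extremum.)

degen


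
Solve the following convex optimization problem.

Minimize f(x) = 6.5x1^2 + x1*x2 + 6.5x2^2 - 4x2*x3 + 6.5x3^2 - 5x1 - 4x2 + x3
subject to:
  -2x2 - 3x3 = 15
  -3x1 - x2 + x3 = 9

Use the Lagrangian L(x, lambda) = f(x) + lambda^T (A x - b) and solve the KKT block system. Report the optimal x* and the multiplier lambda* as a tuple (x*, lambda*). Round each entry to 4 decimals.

Form the Lagrangian:
  L(x, lambda) = (1/2) x^T Q x + c^T x + lambda^T (A x - b)
Stationarity (grad_x L = 0): Q x + c + A^T lambda = 0.
Primal feasibility: A x = b.

This gives the KKT block system:
  [ Q   A^T ] [ x     ]   [-c ]
  [ A    0  ] [ lambda ] = [ b ]

Solving the linear system:
  x*      = (-2.8058, -3.3496, -2.7669)
  lambda* = (-12.1709, -14.9415)
  f(x*)   = 170.8489

x* = (-2.8058, -3.3496, -2.7669), lambda* = (-12.1709, -14.9415)


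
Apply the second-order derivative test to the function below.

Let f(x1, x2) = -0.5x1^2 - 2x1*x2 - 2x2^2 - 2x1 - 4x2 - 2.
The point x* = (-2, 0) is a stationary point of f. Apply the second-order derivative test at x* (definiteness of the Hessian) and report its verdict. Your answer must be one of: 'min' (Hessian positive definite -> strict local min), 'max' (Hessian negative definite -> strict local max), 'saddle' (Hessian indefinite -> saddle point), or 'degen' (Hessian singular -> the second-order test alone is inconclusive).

Compute the Hessian H = grad^2 f:
  H = [[-1, -2], [-2, -4]]
Verify stationarity: grad f(x*) = H x* + g = (0, 0).
Eigenvalues of H: -5, 0.
H has a zero eigenvalue (singular; negative semidefinite but not definite), so H is neither positive definite, negative definite, nor indefinite. The second-order test alone is inconclusive -> degen.
(Indeed, f is constant along the null direction of H through x*, so x* is not a strict local extremum.)

degen


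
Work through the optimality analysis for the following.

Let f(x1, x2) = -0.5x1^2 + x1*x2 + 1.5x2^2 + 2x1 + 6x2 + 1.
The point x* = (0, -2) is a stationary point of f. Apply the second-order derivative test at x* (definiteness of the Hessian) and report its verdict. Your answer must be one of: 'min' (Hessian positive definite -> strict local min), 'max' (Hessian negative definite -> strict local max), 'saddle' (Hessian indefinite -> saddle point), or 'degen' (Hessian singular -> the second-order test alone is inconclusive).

Compute the Hessian H = grad^2 f:
  H = [[-1, 1], [1, 3]]
Verify stationarity: grad f(x*) = H x* + g = (0, 0).
Eigenvalues of H: -1.2361, 3.2361.
Eigenvalues have mixed signs, so H is indefinite -> x* is a saddle point.

saddle


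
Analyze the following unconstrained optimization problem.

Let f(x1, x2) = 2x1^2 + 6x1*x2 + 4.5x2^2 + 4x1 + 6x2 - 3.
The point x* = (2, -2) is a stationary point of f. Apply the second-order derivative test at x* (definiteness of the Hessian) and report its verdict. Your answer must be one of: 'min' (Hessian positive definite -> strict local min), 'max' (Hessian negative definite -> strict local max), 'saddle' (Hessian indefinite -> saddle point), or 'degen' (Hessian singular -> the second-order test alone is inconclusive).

Compute the Hessian H = grad^2 f:
  H = [[4, 6], [6, 9]]
Verify stationarity: grad f(x*) = H x* + g = (0, 0).
Eigenvalues of H: 0, 13.
H has a zero eigenvalue (singular; positive semidefinite but not definite), so H is neither positive definite, negative definite, nor indefinite. The second-order test alone is inconclusive -> degen.
(Indeed, f is constant along the null direction of H through x*, so x* is not a strict local extremum.)

degen


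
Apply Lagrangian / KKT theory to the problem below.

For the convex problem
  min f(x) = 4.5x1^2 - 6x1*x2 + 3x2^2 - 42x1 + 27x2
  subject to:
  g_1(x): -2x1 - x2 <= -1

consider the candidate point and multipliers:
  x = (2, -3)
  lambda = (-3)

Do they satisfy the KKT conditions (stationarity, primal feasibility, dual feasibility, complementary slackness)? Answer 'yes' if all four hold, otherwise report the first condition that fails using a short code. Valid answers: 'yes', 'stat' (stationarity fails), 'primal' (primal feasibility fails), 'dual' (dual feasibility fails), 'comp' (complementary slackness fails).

Gradient of f: grad f(x) = Q x + c = (-6, -3)
Constraint values g_i(x) = a_i^T x - b_i:
  g_1((2, -3)) = 0
Stationarity residual: grad f(x) + sum_i lambda_i a_i = (0, 0)
  -> stationarity OK
Primal feasibility (all g_i <= 0): OK
Dual feasibility (all lambda_i >= 0): FAILS
Complementary slackness (lambda_i * g_i(x) = 0 for all i): OK

Verdict: the first failing condition is dual_feasibility -> dual.

dual


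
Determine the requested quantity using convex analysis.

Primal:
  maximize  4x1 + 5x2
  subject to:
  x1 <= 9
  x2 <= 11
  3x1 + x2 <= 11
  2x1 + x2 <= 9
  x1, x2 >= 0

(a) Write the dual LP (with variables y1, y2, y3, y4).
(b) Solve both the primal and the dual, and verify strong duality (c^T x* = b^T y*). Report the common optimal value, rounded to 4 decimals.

The standard primal-dual pair for 'max c^T x s.t. A x <= b, x >= 0' is:
  Dual:  min b^T y  s.t.  A^T y >= c,  y >= 0.

So the dual LP is:
  minimize  9y1 + 11y2 + 11y3 + 9y4
  subject to:
    y1 + 3y3 + 2y4 >= 4
    y2 + y3 + y4 >= 5
    y1, y2, y3, y4 >= 0

Solving the primal: x* = (0, 9).
  primal value c^T x* = 45.
Solving the dual: y* = (0, 0, 0, 5).
  dual value b^T y* = 45.
Strong duality: c^T x* = b^T y*. Confirmed.

45


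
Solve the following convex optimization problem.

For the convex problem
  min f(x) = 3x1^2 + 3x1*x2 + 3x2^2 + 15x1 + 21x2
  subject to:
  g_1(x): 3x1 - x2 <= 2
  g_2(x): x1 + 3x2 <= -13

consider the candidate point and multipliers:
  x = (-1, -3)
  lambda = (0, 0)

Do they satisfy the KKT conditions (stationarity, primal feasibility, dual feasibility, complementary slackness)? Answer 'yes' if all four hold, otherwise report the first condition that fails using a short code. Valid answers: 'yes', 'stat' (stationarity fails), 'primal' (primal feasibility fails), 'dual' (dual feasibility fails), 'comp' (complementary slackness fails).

Gradient of f: grad f(x) = Q x + c = (0, 0)
Constraint values g_i(x) = a_i^T x - b_i:
  g_1((-1, -3)) = -2
  g_2((-1, -3)) = 3
Stationarity residual: grad f(x) + sum_i lambda_i a_i = (0, 0)
  -> stationarity OK
Primal feasibility (all g_i <= 0): FAILS
Dual feasibility (all lambda_i >= 0): OK
Complementary slackness (lambda_i * g_i(x) = 0 for all i): OK

Verdict: the first failing condition is primal_feasibility -> primal.

primal


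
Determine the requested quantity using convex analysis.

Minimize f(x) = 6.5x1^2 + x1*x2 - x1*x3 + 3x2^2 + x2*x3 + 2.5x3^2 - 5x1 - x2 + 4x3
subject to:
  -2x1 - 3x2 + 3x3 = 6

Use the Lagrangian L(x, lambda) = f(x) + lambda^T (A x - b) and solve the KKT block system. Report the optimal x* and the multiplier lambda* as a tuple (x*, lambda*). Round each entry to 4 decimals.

Form the Lagrangian:
  L(x, lambda) = (1/2) x^T Q x + c^T x + lambda^T (A x - b)
Stationarity (grad_x L = 0): Q x + c + A^T lambda = 0.
Primal feasibility: A x = b.

This gives the KKT block system:
  [ Q   A^T ] [ x     ]   [-c ]
  [ A    0  ] [ lambda ] = [ b ]

Solving the linear system:
  x*      = (0.1803, -1.2093, 0.9109)
  lambda* = (-2.3883)
  f(x*)   = 9.1404

x* = (0.1803, -1.2093, 0.9109), lambda* = (-2.3883)


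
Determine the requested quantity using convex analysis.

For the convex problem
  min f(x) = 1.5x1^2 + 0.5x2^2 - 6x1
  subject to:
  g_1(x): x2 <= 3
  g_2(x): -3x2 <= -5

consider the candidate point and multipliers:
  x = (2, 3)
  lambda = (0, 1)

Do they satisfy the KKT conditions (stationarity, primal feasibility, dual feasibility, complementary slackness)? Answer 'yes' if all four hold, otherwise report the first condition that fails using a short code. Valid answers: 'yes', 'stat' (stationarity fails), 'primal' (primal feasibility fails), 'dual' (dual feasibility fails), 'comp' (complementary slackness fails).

Gradient of f: grad f(x) = Q x + c = (0, 3)
Constraint values g_i(x) = a_i^T x - b_i:
  g_1((2, 3)) = 0
  g_2((2, 3)) = -4
Stationarity residual: grad f(x) + sum_i lambda_i a_i = (0, 0)
  -> stationarity OK
Primal feasibility (all g_i <= 0): OK
Dual feasibility (all lambda_i >= 0): OK
Complementary slackness (lambda_i * g_i(x) = 0 for all i): FAILS

Verdict: the first failing condition is complementary_slackness -> comp.

comp


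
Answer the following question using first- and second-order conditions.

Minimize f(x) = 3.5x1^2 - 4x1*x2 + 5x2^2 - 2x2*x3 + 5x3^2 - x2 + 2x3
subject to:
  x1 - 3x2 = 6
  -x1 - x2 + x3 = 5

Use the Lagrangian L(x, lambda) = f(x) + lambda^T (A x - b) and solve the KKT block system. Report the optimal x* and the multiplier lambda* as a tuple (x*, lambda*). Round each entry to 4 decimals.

Form the Lagrangian:
  L(x, lambda) = (1/2) x^T Q x + c^T x + lambda^T (A x - b)
Stationarity (grad_x L = 0): Q x + c + A^T lambda = 0.
Primal feasibility: A x = b.

This gives the KKT block system:
  [ Q   A^T ] [ x     ]   [-c ]
  [ A    0  ] [ lambda ] = [ b ]

Solving the linear system:
  x*      = (-2.1917, -2.7306, 0.0777)
  lambda* = (-3.8187, -8.2383)
  f(x*)   = 33.4948

x* = (-2.1917, -2.7306, 0.0777), lambda* = (-3.8187, -8.2383)


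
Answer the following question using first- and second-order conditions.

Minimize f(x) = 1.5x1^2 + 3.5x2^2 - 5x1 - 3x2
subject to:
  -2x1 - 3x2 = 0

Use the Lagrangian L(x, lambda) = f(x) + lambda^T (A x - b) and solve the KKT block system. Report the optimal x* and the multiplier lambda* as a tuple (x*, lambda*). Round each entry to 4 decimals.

Form the Lagrangian:
  L(x, lambda) = (1/2) x^T Q x + c^T x + lambda^T (A x - b)
Stationarity (grad_x L = 0): Q x + c + A^T lambda = 0.
Primal feasibility: A x = b.

This gives the KKT block system:
  [ Q   A^T ] [ x     ]   [-c ]
  [ A    0  ] [ lambda ] = [ b ]

Solving the linear system:
  x*      = (0.4909, -0.3273)
  lambda* = (-1.7636)
  f(x*)   = -0.7364

x* = (0.4909, -0.3273), lambda* = (-1.7636)


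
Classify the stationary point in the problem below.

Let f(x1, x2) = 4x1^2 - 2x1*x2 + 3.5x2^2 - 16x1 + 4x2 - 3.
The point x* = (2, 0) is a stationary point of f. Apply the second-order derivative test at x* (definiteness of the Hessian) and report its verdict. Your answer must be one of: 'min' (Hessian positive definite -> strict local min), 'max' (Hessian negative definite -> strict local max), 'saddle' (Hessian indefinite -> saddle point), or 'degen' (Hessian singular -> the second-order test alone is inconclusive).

Compute the Hessian H = grad^2 f:
  H = [[8, -2], [-2, 7]]
Verify stationarity: grad f(x*) = H x* + g = (0, 0).
Eigenvalues of H: 5.4384, 9.5616.
Both eigenvalues > 0, so H is positive definite -> x* is a strict local min.

min


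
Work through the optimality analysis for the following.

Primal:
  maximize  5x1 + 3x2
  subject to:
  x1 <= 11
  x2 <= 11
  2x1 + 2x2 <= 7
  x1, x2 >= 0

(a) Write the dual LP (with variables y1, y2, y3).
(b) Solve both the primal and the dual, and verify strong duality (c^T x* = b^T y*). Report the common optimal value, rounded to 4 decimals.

The standard primal-dual pair for 'max c^T x s.t. A x <= b, x >= 0' is:
  Dual:  min b^T y  s.t.  A^T y >= c,  y >= 0.

So the dual LP is:
  minimize  11y1 + 11y2 + 7y3
  subject to:
    y1 + 2y3 >= 5
    y2 + 2y3 >= 3
    y1, y2, y3 >= 0

Solving the primal: x* = (3.5, 0).
  primal value c^T x* = 17.5.
Solving the dual: y* = (0, 0, 2.5).
  dual value b^T y* = 17.5.
Strong duality: c^T x* = b^T y*. Confirmed.

17.5


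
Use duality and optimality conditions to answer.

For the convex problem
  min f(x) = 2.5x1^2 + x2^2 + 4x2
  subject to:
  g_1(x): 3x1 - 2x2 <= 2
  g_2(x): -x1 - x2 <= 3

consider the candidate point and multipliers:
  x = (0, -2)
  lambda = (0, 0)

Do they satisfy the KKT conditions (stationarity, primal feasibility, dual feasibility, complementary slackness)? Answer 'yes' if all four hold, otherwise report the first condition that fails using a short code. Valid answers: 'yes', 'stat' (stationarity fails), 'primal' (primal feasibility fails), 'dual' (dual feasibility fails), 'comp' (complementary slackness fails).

Gradient of f: grad f(x) = Q x + c = (0, 0)
Constraint values g_i(x) = a_i^T x - b_i:
  g_1((0, -2)) = 2
  g_2((0, -2)) = -1
Stationarity residual: grad f(x) + sum_i lambda_i a_i = (0, 0)
  -> stationarity OK
Primal feasibility (all g_i <= 0): FAILS
Dual feasibility (all lambda_i >= 0): OK
Complementary slackness (lambda_i * g_i(x) = 0 for all i): OK

Verdict: the first failing condition is primal_feasibility -> primal.

primal


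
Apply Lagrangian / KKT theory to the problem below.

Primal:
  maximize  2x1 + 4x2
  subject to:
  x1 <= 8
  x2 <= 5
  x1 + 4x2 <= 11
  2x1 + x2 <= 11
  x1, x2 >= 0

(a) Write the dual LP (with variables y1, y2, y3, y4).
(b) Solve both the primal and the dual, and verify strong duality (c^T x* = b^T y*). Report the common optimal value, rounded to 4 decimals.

The standard primal-dual pair for 'max c^T x s.t. A x <= b, x >= 0' is:
  Dual:  min b^T y  s.t.  A^T y >= c,  y >= 0.

So the dual LP is:
  minimize  8y1 + 5y2 + 11y3 + 11y4
  subject to:
    y1 + y3 + 2y4 >= 2
    y2 + 4y3 + y4 >= 4
    y1, y2, y3, y4 >= 0

Solving the primal: x* = (4.7143, 1.5714).
  primal value c^T x* = 15.7143.
Solving the dual: y* = (0, 0, 0.8571, 0.5714).
  dual value b^T y* = 15.7143.
Strong duality: c^T x* = b^T y*. Confirmed.

15.7143


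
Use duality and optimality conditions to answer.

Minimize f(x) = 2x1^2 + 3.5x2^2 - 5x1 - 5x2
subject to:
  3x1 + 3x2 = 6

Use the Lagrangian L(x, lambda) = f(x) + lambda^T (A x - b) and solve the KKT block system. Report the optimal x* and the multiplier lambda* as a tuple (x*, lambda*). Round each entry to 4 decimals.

Form the Lagrangian:
  L(x, lambda) = (1/2) x^T Q x + c^T x + lambda^T (A x - b)
Stationarity (grad_x L = 0): Q x + c + A^T lambda = 0.
Primal feasibility: A x = b.

This gives the KKT block system:
  [ Q   A^T ] [ x     ]   [-c ]
  [ A    0  ] [ lambda ] = [ b ]

Solving the linear system:
  x*      = (1.2727, 0.7273)
  lambda* = (-0.0303)
  f(x*)   = -4.9091

x* = (1.2727, 0.7273), lambda* = (-0.0303)


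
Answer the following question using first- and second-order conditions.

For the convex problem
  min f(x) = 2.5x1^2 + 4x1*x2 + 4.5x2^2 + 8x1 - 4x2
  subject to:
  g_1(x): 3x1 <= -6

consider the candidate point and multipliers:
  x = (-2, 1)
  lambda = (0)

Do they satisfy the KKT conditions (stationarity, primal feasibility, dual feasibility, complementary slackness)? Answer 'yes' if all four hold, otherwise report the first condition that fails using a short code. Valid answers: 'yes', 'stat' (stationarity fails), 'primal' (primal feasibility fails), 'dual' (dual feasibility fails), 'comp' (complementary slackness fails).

Gradient of f: grad f(x) = Q x + c = (2, -3)
Constraint values g_i(x) = a_i^T x - b_i:
  g_1((-2, 1)) = 0
Stationarity residual: grad f(x) + sum_i lambda_i a_i = (2, -3)
  -> stationarity FAILS
Primal feasibility (all g_i <= 0): OK
Dual feasibility (all lambda_i >= 0): OK
Complementary slackness (lambda_i * g_i(x) = 0 for all i): OK

Verdict: the first failing condition is stationarity -> stat.

stat


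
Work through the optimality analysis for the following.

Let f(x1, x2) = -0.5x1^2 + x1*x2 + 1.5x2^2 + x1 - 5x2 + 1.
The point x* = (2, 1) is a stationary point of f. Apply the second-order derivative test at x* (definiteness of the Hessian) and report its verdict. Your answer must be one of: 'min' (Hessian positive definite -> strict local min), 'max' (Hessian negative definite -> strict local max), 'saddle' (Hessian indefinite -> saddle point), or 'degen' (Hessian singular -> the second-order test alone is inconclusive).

Compute the Hessian H = grad^2 f:
  H = [[-1, 1], [1, 3]]
Verify stationarity: grad f(x*) = H x* + g = (0, 0).
Eigenvalues of H: -1.2361, 3.2361.
Eigenvalues have mixed signs, so H is indefinite -> x* is a saddle point.

saddle


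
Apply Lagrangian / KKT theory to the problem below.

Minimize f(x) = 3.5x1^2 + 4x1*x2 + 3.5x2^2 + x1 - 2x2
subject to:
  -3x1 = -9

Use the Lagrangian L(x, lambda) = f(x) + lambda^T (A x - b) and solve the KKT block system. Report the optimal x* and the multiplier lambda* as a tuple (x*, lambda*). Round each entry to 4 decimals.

Form the Lagrangian:
  L(x, lambda) = (1/2) x^T Q x + c^T x + lambda^T (A x - b)
Stationarity (grad_x L = 0): Q x + c + A^T lambda = 0.
Primal feasibility: A x = b.

This gives the KKT block system:
  [ Q   A^T ] [ x     ]   [-c ]
  [ A    0  ] [ lambda ] = [ b ]

Solving the linear system:
  x*      = (3, -1.4286)
  lambda* = (5.4286)
  f(x*)   = 27.3571

x* = (3, -1.4286), lambda* = (5.4286)


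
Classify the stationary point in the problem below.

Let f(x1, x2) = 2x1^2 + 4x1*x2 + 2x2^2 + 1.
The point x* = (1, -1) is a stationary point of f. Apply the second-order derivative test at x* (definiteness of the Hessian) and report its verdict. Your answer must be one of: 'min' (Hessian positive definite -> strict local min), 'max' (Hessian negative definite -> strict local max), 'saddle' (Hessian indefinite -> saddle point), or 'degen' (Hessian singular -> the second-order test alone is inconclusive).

Compute the Hessian H = grad^2 f:
  H = [[4, 4], [4, 4]]
Verify stationarity: grad f(x*) = H x* + g = (0, 0).
Eigenvalues of H: 0, 8.
H has a zero eigenvalue (singular; positive semidefinite but not definite), so H is neither positive definite, negative definite, nor indefinite. The second-order test alone is inconclusive -> degen.
(Indeed, f is constant along the null direction of H through x*, so x* is not a strict local extremum.)

degen


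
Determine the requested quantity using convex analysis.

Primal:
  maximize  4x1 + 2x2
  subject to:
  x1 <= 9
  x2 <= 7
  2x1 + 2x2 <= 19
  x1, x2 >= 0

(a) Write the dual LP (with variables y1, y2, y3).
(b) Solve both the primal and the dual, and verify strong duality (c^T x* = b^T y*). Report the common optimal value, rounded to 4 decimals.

The standard primal-dual pair for 'max c^T x s.t. A x <= b, x >= 0' is:
  Dual:  min b^T y  s.t.  A^T y >= c,  y >= 0.

So the dual LP is:
  minimize  9y1 + 7y2 + 19y3
  subject to:
    y1 + 2y3 >= 4
    y2 + 2y3 >= 2
    y1, y2, y3 >= 0

Solving the primal: x* = (9, 0.5).
  primal value c^T x* = 37.
Solving the dual: y* = (2, 0, 1).
  dual value b^T y* = 37.
Strong duality: c^T x* = b^T y*. Confirmed.

37


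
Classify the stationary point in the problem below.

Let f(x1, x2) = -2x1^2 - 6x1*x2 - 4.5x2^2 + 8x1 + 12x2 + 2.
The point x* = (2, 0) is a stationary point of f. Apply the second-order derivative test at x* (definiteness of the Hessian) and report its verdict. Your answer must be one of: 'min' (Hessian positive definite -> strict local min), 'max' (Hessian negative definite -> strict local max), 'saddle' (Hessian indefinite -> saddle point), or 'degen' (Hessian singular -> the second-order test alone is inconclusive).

Compute the Hessian H = grad^2 f:
  H = [[-4, -6], [-6, -9]]
Verify stationarity: grad f(x*) = H x* + g = (0, 0).
Eigenvalues of H: -13, 0.
H has a zero eigenvalue (singular; negative semidefinite but not definite), so H is neither positive definite, negative definite, nor indefinite. The second-order test alone is inconclusive -> degen.
(Indeed, f is constant along the null direction of H through x*, so x* is not a strict local extremum.)

degen


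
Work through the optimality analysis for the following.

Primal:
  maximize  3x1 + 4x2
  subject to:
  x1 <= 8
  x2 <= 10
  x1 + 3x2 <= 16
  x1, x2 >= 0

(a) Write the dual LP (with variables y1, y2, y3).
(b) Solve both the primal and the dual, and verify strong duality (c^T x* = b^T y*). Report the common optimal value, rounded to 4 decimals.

The standard primal-dual pair for 'max c^T x s.t. A x <= b, x >= 0' is:
  Dual:  min b^T y  s.t.  A^T y >= c,  y >= 0.

So the dual LP is:
  minimize  8y1 + 10y2 + 16y3
  subject to:
    y1 + y3 >= 3
    y2 + 3y3 >= 4
    y1, y2, y3 >= 0

Solving the primal: x* = (8, 2.6667).
  primal value c^T x* = 34.6667.
Solving the dual: y* = (1.6667, 0, 1.3333).
  dual value b^T y* = 34.6667.
Strong duality: c^T x* = b^T y*. Confirmed.

34.6667


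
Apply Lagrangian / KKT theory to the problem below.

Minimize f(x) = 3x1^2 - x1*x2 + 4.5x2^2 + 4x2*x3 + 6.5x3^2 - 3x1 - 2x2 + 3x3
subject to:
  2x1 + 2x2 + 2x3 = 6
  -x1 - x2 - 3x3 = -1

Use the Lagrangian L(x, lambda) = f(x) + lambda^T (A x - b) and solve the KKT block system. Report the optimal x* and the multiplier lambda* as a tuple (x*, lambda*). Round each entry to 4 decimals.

Form the Lagrangian:
  L(x, lambda) = (1/2) x^T Q x + c^T x + lambda^T (A x - b)
Stationarity (grad_x L = 0): Q x + c + A^T lambda = 0.
Primal feasibility: A x = b.

This gives the KKT block system:
  [ Q   A^T ] [ x     ]   [-c ]
  [ A    0  ] [ lambda ] = [ b ]

Solving the linear system:
  x*      = (2.1765, 1.8235, -1)
  lambda* = (-6.8529, -5.4706)
  f(x*)   = 11.2353

x* = (2.1765, 1.8235, -1), lambda* = (-6.8529, -5.4706)


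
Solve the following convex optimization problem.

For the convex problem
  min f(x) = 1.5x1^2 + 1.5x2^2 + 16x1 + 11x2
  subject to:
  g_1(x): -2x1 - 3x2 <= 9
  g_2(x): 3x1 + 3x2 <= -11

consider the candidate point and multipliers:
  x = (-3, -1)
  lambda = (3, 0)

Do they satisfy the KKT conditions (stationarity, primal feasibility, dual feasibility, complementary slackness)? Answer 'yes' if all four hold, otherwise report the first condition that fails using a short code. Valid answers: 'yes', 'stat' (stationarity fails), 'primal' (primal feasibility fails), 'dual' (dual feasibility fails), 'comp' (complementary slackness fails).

Gradient of f: grad f(x) = Q x + c = (7, 8)
Constraint values g_i(x) = a_i^T x - b_i:
  g_1((-3, -1)) = 0
  g_2((-3, -1)) = -1
Stationarity residual: grad f(x) + sum_i lambda_i a_i = (1, -1)
  -> stationarity FAILS
Primal feasibility (all g_i <= 0): OK
Dual feasibility (all lambda_i >= 0): OK
Complementary slackness (lambda_i * g_i(x) = 0 for all i): OK

Verdict: the first failing condition is stationarity -> stat.

stat


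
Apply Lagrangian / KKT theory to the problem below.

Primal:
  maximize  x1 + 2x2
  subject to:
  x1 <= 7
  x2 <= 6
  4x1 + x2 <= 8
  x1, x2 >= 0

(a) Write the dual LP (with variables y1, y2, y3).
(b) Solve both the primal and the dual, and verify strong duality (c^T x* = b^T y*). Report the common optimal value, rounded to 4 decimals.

The standard primal-dual pair for 'max c^T x s.t. A x <= b, x >= 0' is:
  Dual:  min b^T y  s.t.  A^T y >= c,  y >= 0.

So the dual LP is:
  minimize  7y1 + 6y2 + 8y3
  subject to:
    y1 + 4y3 >= 1
    y2 + y3 >= 2
    y1, y2, y3 >= 0

Solving the primal: x* = (0.5, 6).
  primal value c^T x* = 12.5.
Solving the dual: y* = (0, 1.75, 0.25).
  dual value b^T y* = 12.5.
Strong duality: c^T x* = b^T y*. Confirmed.

12.5


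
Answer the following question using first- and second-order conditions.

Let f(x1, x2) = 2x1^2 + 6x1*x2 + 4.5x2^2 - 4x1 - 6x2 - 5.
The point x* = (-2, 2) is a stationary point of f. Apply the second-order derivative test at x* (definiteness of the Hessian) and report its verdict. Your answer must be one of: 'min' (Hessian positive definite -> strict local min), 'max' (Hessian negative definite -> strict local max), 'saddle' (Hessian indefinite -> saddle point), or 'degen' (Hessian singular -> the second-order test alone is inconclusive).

Compute the Hessian H = grad^2 f:
  H = [[4, 6], [6, 9]]
Verify stationarity: grad f(x*) = H x* + g = (0, 0).
Eigenvalues of H: 0, 13.
H has a zero eigenvalue (singular; positive semidefinite but not definite), so H is neither positive definite, negative definite, nor indefinite. The second-order test alone is inconclusive -> degen.
(Indeed, f is constant along the null direction of H through x*, so x* is not a strict local extremum.)

degen


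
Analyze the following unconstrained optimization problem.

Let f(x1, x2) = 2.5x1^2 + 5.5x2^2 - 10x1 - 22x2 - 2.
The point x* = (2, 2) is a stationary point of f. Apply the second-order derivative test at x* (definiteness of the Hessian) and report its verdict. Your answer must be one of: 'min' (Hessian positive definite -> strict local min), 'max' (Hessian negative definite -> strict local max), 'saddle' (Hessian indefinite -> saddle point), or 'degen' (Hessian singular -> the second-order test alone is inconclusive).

Compute the Hessian H = grad^2 f:
  H = [[5, 0], [0, 11]]
Verify stationarity: grad f(x*) = H x* + g = (0, 0).
Eigenvalues of H: 5, 11.
Both eigenvalues > 0, so H is positive definite -> x* is a strict local min.

min


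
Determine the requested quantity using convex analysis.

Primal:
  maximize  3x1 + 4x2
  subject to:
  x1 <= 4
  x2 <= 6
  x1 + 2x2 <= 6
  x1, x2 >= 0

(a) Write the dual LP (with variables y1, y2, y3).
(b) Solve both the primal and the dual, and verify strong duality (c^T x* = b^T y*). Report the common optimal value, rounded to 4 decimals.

The standard primal-dual pair for 'max c^T x s.t. A x <= b, x >= 0' is:
  Dual:  min b^T y  s.t.  A^T y >= c,  y >= 0.

So the dual LP is:
  minimize  4y1 + 6y2 + 6y3
  subject to:
    y1 + y3 >= 3
    y2 + 2y3 >= 4
    y1, y2, y3 >= 0

Solving the primal: x* = (4, 1).
  primal value c^T x* = 16.
Solving the dual: y* = (1, 0, 2).
  dual value b^T y* = 16.
Strong duality: c^T x* = b^T y*. Confirmed.

16


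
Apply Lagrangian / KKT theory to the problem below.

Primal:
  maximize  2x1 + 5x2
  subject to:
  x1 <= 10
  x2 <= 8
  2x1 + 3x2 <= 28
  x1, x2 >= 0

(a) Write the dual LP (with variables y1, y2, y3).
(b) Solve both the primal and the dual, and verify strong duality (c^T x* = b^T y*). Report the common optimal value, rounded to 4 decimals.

The standard primal-dual pair for 'max c^T x s.t. A x <= b, x >= 0' is:
  Dual:  min b^T y  s.t.  A^T y >= c,  y >= 0.

So the dual LP is:
  minimize  10y1 + 8y2 + 28y3
  subject to:
    y1 + 2y3 >= 2
    y2 + 3y3 >= 5
    y1, y2, y3 >= 0

Solving the primal: x* = (2, 8).
  primal value c^T x* = 44.
Solving the dual: y* = (0, 2, 1).
  dual value b^T y* = 44.
Strong duality: c^T x* = b^T y*. Confirmed.

44


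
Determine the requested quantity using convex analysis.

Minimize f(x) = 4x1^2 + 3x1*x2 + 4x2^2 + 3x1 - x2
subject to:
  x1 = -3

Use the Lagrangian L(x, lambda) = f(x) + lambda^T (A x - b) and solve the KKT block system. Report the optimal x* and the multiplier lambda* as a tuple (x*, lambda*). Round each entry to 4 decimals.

Form the Lagrangian:
  L(x, lambda) = (1/2) x^T Q x + c^T x + lambda^T (A x - b)
Stationarity (grad_x L = 0): Q x + c + A^T lambda = 0.
Primal feasibility: A x = b.

This gives the KKT block system:
  [ Q   A^T ] [ x     ]   [-c ]
  [ A    0  ] [ lambda ] = [ b ]

Solving the linear system:
  x*      = (-3, 1.25)
  lambda* = (17.25)
  f(x*)   = 20.75

x* = (-3, 1.25), lambda* = (17.25)


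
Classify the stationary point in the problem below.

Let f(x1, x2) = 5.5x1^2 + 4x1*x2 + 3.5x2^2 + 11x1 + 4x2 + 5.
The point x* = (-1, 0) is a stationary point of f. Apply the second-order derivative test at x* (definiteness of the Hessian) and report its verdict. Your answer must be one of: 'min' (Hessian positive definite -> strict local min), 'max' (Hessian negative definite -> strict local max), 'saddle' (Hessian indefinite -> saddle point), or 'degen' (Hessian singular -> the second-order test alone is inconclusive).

Compute the Hessian H = grad^2 f:
  H = [[11, 4], [4, 7]]
Verify stationarity: grad f(x*) = H x* + g = (0, 0).
Eigenvalues of H: 4.5279, 13.4721.
Both eigenvalues > 0, so H is positive definite -> x* is a strict local min.

min


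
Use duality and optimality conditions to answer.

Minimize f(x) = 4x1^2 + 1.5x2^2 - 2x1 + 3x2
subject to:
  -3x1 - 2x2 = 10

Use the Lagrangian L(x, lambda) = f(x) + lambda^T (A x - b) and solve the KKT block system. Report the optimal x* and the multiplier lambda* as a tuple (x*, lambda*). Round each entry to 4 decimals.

Form the Lagrangian:
  L(x, lambda) = (1/2) x^T Q x + c^T x + lambda^T (A x - b)
Stationarity (grad_x L = 0): Q x + c + A^T lambda = 0.
Primal feasibility: A x = b.

This gives the KKT block system:
  [ Q   A^T ] [ x     ]   [-c ]
  [ A    0  ] [ lambda ] = [ b ]

Solving the linear system:
  x*      = (-1.0847, -3.3729)
  lambda* = (-3.5593)
  f(x*)   = 13.822

x* = (-1.0847, -3.3729), lambda* = (-3.5593)


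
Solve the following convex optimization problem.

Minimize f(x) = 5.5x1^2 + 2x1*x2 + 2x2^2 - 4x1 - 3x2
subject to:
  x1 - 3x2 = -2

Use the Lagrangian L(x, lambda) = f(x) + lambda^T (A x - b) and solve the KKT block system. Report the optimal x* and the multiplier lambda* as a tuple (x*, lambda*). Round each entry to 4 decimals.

Form the Lagrangian:
  L(x, lambda) = (1/2) x^T Q x + c^T x + lambda^T (A x - b)
Stationarity (grad_x L = 0): Q x + c + A^T lambda = 0.
Primal feasibility: A x = b.

This gives the KKT block system:
  [ Q   A^T ] [ x     ]   [-c ]
  [ A    0  ] [ lambda ] = [ b ]

Solving the linear system:
  x*      = (0.2174, 0.7391)
  lambda* = (0.1304)
  f(x*)   = -1.413

x* = (0.2174, 0.7391), lambda* = (0.1304)
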